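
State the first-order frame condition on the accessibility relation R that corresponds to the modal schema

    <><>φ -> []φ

forall x forall y forall z ((x R^2 y & xRz) -> exists w (y = w & z = w))

This is a Sahlqvist (Geach-type) schema ◇^2□^0φ → □^1◇^0φ.
Minimal-valuation argument: fix x; take any y with xR^2y and any z with xR^1z. Set V(φ) to the set of worlds R-reachable from y in exactly 0 steps. Then □^0φ holds at y, so the antecedent holds at x; validity forces ◇^0φ at z, giving a w with zR^0w and yR^0w.
First-order correspondent: forall x forall y forall z ((x R^2 y & xRz) -> exists w (y = w & z = w)).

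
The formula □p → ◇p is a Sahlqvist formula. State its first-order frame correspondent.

seriality

Suppose □p→◇p is valid. At any x set V(p)=W. Then □p at x, so ◇p at x, so x has a successor.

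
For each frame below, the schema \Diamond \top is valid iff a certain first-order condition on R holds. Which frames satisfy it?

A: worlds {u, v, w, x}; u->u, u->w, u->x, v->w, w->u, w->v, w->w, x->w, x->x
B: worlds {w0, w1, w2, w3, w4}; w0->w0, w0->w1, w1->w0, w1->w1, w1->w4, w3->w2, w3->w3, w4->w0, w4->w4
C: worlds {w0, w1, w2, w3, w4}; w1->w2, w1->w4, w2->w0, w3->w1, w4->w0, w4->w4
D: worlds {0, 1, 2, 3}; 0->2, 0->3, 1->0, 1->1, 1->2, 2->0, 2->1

A

The schema corresponds to seriality: \forall x \exists y Rxy.
A: holds.
B: fails — world w2 has no successor.
C: fails — world w0 has no successor.
D: fails — world 3 has no successor.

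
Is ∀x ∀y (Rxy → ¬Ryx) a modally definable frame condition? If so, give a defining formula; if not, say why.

If a class were modally definable it would be closed under surjective bounded morphisms (Goldblatt–Thomason).
The 4-cycle (worlds w0,w1,w2,w3 with w0→w1→w2→w3→w0) is asymmetric. Mapping every world to a single reflexive point • is a surjective bounded morphism, and the reflexive point is not asymmetric (R•• but asymmetry requires ¬R••).
So the class is not modally definable.

No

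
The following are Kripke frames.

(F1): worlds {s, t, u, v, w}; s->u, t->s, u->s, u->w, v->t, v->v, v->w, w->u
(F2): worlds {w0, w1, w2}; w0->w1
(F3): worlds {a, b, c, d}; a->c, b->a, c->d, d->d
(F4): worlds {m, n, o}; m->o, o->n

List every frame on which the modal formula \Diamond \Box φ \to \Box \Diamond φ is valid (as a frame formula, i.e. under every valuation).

Frame correspondent (Sahlqvist): \forall x \forall y \forall z (Rxy \wedge Rxz \to \exists w (Ryw \wedge Rzw)) — i.e. convergence.
(F1): fails — Rvv and Rvw but v and w have no common successor.
(F2): fails — Rw0w1 and Rw0w1 but w1 and w1 have no common successor.
(F3): satisfies the condition.
(F4): fails — Ron and Ron but n and n have no common successor.
Valid on: (F3).

(F3)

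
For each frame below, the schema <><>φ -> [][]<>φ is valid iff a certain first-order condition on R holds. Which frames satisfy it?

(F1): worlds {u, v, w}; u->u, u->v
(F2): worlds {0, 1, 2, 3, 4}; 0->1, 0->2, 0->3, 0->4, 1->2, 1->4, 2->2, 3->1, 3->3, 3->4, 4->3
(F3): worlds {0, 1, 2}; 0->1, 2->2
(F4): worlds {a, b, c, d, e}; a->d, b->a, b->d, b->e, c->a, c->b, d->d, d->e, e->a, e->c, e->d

The schema corresponds to a generalized confluence (Geach) condition: forall x forall y forall z ((x R^2 y & x R^2 z) -> exists w (y = w & zRw)).
(F1): fails — uR²u, uR²v but no t with u=t and vRt.
(F2): fails — 0R²1, 0R²1 but no w with 1=w and 1Rw.
(F3): ✓.
(F4): fails — aR²e, aR²e but no w with e=w and eRw.
Valid on: (F3).

(F3)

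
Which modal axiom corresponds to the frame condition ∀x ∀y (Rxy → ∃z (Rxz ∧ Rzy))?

This is density; the standard corresponding axiom is C4: □□p → □p.

□□p → □p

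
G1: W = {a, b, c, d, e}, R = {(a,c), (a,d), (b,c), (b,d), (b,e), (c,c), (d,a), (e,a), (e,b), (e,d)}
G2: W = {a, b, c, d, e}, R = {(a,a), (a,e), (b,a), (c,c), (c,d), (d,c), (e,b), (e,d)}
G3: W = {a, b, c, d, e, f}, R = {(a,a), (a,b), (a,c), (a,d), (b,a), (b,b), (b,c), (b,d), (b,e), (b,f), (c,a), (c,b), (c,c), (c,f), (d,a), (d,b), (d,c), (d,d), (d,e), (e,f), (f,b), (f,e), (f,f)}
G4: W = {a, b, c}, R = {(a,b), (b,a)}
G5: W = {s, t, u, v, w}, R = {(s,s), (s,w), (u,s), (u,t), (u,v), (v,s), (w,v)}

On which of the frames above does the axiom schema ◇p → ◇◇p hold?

G3

The schema corresponds to a generalized confluence (Geach) condition: ∀x ∀y (xRy → ∃w (y = w ∧ xR²w)).
G1: fails — aRd but no w with d=w and aR²w.
G2: fails — eRb but no w with b=w and eR²w.
G3: holds.
G4: fails — aRb but no w with b=w and aR²w.
G5: fails — uRt but no w* with t=w* and uR²w*.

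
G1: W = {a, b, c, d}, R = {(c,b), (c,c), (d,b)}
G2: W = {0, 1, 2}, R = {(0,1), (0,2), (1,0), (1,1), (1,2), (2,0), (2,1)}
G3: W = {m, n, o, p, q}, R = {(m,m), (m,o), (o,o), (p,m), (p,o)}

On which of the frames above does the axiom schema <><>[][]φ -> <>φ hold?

This is the axiom for a generalized confluence (Geach) condition; its first-order frame correspondent is forall x forall y (x R^2 y -> exists w (y R^2 w & xRw)).
G1: fails — cR²b but no w with bR²w and cRw.
G2: satisfies the condition.
G3: satisfies the condition.

G2, G3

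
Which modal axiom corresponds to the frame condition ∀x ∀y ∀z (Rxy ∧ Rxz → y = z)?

The condition is partial functionality. The CD schema ◇s → □s defines it.
Suppose ◇s→□s is valid. Take Rxy, Rxz and set V(s)={y}. Then ◇s at x, so □s at x, so s at z, i.e. z=y.

◇s → □s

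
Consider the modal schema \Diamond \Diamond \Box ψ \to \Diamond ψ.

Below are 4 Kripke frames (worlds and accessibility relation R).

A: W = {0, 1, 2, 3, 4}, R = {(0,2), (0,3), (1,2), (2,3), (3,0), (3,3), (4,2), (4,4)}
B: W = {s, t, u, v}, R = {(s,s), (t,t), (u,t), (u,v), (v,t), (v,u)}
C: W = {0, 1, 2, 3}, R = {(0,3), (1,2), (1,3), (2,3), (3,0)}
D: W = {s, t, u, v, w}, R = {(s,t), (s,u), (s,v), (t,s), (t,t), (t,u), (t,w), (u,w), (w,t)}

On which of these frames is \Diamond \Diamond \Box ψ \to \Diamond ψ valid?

B

This is the axiom for a generalized confluence (Geach) condition; its first-order frame correspondent is \forall x \forall y (x R^2 y \to \exists w (yRw \wedge xRw)).
A: fails — 1R²3 but no w with 3Rw and 1Rw.
B: ✓.
C: fails — 1R²3 but no w with 3Rw and 1Rw.
D: fails — sR²u but no w* with uRw* and sRw*.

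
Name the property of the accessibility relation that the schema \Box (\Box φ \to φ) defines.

shift-reflexivity: \forall x \forall y (Rxy \to Ryy)

Suppose □(□φ→φ) is valid. Take Rxy and set V(φ)={w : Ryw}. Then at y, □φ holds; since □(□φ→φ) at x, □φ→φ at y, so φ at y, i.e. Ryy.
The converse is a direct semantic check.
So the correspondent is shift-reflexivity.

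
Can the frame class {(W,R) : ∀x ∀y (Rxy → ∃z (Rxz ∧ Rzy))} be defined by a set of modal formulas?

Definable; □□r → □r defines it

This is a Sahlqvist condition; the C4 axiom □□r → □r defines it.
Suppose □□r→□r is valid. Take Rxy and set V(r)={w : xR²w}. Then □□r at x, so □r at x, so r at y, i.e. ∃z(Rxz∧Rzy).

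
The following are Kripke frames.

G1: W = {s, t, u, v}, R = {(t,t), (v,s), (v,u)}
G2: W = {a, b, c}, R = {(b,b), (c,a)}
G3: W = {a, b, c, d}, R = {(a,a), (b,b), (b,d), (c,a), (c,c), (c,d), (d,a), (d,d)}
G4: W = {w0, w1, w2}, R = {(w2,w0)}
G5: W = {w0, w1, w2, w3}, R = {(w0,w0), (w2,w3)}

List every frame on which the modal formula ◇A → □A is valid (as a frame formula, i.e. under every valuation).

G2, G4, G5

Frame correspondent (Sahlqvist): ∀x ∀y ∀z (Rxy ∧ Rxz → y = z) — i.e. partial functionality.
G1: fails — v sees both s and u.
G2: condition met.
G3: fails — b sees both b and d.
G4: condition met.
G5: condition met.
Valid on: G2, G4, G5.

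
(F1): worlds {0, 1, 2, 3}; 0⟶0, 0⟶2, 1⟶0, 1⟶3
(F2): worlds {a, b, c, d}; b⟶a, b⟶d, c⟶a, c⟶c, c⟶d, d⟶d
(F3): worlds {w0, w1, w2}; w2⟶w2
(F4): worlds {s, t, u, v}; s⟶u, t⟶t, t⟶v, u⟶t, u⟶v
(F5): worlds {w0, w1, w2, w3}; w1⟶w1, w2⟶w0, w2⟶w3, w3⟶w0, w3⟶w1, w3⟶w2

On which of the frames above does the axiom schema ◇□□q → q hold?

(F3)

Frame correspondent (Sahlqvist): ∀x ∀y (xRy → ∃w (yR²w ∧ x = w)) — i.e. a generalized confluence (Geach) condition.
(F1): fails — 0R2 but no w with 2R²w and 0=w.
(F2): fails — bRa but no w with aR²w and b=w.
(F3): holds.
(F4): fails — sRu but no w with uR²w and s=w.
(F5): fails — w2Rw0 but no w with w0R²w and w2=w.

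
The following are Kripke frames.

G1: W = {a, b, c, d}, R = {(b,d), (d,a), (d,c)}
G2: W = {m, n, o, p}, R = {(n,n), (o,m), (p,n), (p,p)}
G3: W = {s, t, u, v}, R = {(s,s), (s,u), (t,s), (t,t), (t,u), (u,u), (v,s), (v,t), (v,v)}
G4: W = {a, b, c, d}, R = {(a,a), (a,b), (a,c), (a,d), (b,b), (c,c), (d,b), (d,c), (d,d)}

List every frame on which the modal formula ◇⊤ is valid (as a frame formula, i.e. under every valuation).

G3, G4

This is the axiom for seriality; its first-order frame correspondent is ∀x ∃y Rxy.
G1: fails — world a has no successor.
G2: fails — world m has no successor.
G3: condition met.
G4: condition met.
Valid on: G3, G4.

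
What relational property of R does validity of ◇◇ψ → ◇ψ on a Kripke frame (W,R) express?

Transitivity

Replacing ψ by ¬ψ and contraposing gives the equivalent schema □ψ → □□ψ.
Suppose □ψ→□□ψ is valid. Take Rxy, Ryz and set V(ψ)={w : Rxw}. Then □ψ at x, so □□ψ at x, so □ψ at y, so ψ at z, i.e. Rxz.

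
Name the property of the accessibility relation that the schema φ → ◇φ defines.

reflexivity

This is a form of the T axiom.
Its frame correspondent is reflexivity — ∀x Rxx.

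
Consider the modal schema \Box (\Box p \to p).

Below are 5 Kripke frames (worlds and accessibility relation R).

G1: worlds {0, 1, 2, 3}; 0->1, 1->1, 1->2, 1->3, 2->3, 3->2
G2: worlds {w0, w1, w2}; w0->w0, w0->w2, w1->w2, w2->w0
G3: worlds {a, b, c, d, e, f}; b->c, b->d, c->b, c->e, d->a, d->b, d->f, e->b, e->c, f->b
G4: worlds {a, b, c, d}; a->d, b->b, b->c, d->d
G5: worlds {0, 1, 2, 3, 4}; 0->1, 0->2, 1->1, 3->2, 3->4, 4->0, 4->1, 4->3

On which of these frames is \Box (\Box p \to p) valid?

none

Frame correspondent (Sahlqvist): \forall x \forall y (Rxy \to Ryy) — i.e. shift-reflexivity.
G1: fails — R32 but not R22.
G2: fails — Rw1w2 but not Rw2w2.
G3: fails — Rbc but not Rcc.
G4: fails — Rbc but not Rcc.
G5: fails — R34 but not R44.
Valid on no frame.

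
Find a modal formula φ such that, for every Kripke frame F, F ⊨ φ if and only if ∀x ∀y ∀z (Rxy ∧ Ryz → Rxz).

□s → □□s

The condition is transitivity. The 4 schema □s → □□s defines it.
Suppose □s→□□s is valid. Take Rxy, Ryz and set V(s)={w : Rxw}. Then □s at x, so □□s at x, so □s at y, so s at z, i.e. Rxz.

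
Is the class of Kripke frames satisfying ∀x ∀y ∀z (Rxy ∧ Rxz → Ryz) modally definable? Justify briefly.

Yes — defined by ◇q → □◇q

This is a Sahlqvist condition; the 5 axiom ◇q → □◇q defines it.
Suppose ◇q→□◇q is valid. Take Rxy, Rxz and set V(q)={y}. Then ◇q at x, so □◇q at x, so ◇q at z, so some w with Rzw has q; w=y, i.e. Rzy. By symmetry of the argument, Ryz.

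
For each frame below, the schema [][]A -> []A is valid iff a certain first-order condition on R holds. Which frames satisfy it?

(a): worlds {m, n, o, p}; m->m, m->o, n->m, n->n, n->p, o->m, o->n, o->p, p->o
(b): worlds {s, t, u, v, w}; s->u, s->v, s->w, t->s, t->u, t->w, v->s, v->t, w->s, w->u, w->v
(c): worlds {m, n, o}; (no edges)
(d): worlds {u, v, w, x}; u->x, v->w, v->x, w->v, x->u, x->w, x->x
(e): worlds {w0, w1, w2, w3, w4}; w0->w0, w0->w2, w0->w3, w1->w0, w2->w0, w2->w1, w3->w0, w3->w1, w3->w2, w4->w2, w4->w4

Frame correspondent (Sahlqvist): forall x forall y (Rxy -> exists z (Rxz & Rzy)) — i.e. density.
(a): fails — Rpo but no z with Rpz and Rzo.
(b): fails — Rvt but no z with Rvz and Rzt.
(c): condition met.
(d): fails — Rwv but no z with Rwz and Rzv.
(e): fails — Rw2w1 but no z with Rw2z and Rzw1.
Valid on: (c).

(c)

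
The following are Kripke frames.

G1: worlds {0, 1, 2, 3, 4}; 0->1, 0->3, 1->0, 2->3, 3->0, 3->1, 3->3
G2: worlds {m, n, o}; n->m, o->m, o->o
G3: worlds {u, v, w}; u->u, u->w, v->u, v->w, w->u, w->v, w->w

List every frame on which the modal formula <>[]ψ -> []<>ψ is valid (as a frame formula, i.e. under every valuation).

Frame correspondent (Sahlqvist): forall x forall y forall z (Rxy & Rxz -> exists w (Ryw & Rzw)) — i.e. convergence.
G1: fails — R31 and R30 but 1 and 0 have no common successor.
G2: fails — Rnm and Rnm but m and m have no common successor.
G3: holds.
Valid on: G3.

G3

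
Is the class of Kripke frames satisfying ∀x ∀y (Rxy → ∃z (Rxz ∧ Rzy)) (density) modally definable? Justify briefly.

This is a Sahlqvist condition; the C4 axiom □□p → □p defines it.
Suppose □□p→□p is valid. Take Rxy and set V(p)={w : xR²w}. Then □□p at x, so □p at x, so p at y, i.e. ∃z(Rxz∧Rzy).

Definable; □□p → □p defines it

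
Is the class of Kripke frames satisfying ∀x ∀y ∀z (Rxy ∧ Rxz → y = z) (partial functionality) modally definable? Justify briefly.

Yes — defined by ◇p → □p

The condition is partial functionality. A defining modal formula is ◇p → □p.
Suppose ◇p→□p is valid. Take Rxy, Rxz and set V(p)={y}. Then ◇p at x, so □p at x, so p at z, i.e. z=y.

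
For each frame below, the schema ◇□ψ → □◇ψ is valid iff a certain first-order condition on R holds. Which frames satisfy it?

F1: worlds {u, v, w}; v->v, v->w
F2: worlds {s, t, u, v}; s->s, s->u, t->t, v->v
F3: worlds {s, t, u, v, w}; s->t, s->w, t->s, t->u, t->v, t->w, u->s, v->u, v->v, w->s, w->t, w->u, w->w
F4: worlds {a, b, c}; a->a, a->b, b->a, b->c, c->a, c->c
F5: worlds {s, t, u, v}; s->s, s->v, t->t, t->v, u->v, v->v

The schema corresponds to convergence: ∀x ∀y ∀z (Rxy ∧ Rxz → ∃w (Ryw ∧ Rzw)).
F1: fails — Rvv and Rvw but v and w have no common successor.
F2: fails — Rsu and Rsu but u and u have no common successor.
F3: fails — Rtv and Rts but v and s have no common successor.
F4: ✓.
F5: ✓.
Valid on: F4, F5.

F4, F5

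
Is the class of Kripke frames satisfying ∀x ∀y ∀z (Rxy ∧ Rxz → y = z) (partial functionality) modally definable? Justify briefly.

This is a Sahlqvist condition; the CD axiom ◇p → □p defines it.
Suppose ◇p→□p is valid. Take Rxy, Rxz and set V(p)={y}. Then ◇p at x, so □p at x, so p at z, i.e. z=y.

Definable; ◇p → □p defines it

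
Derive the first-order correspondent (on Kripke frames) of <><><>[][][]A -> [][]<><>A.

This is a Sahlqvist (Geach-type) schema ◇^3□^3A → □^2◇^2A.
First-order correspondent: forall x forall y forall z ((x R^3 y & x R^2 z) -> exists w (y R^3 w & z R^2 w)).

forall x forall y forall z ((x R^3 y & x R^2 z) -> exists w (y R^3 w & z R^2 w))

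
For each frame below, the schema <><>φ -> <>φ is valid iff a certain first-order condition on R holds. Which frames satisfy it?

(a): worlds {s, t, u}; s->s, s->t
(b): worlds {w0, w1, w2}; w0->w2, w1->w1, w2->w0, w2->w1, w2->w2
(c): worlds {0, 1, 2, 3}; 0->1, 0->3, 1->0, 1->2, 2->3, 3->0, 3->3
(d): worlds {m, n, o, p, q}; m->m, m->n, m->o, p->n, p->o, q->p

(a)

The schema corresponds to transitivity: forall x forall y forall z (Rxy & Ryz -> Rxz).
(a): ✓.
(b): fails — Rw0w2 and Rw2w1 but not Rw0w1.
(c): fails — R10 and R01 but not R11.
(d): fails — Rqp and Rpn but not Rqn.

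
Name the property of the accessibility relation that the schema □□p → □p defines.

density: ∀x ∀y (Rxy → ∃z (Rxz ∧ Rzy))

Suppose □□p→□p is valid. Take Rxy and set V(p)={w : xR²w}. Then □□p at x, so □p at x, so p at y, i.e. ∃z(Rxz∧Rzy).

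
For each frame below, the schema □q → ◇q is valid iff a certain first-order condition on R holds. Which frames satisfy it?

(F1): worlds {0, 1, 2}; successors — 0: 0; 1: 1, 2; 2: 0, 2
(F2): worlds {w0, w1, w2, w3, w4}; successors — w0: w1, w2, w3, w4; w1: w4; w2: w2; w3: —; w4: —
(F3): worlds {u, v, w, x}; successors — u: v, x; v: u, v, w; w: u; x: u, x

(F1), (F3)

The schema corresponds to seriality: ∀x ∃y Rxy.
(F1): satisfies the condition.
(F2): fails — world w3 has no successor.
(F3): satisfies the condition.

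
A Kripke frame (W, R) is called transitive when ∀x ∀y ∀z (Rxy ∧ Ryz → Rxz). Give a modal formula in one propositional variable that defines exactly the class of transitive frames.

□p → □□p

The condition is transitivity. The 4 schema □p → □□p defines it.
Suppose □p→□□p is valid. Take Rxy, Ryz and set V(p)={w : Rxw}. Then □p at x, so □□p at x, so □p at y, so p at z, i.e. Rxz.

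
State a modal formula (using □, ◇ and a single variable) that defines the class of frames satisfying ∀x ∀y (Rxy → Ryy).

This is shift-reflexivity; the standard corresponding axiom is T□: □(□r → r).
Suppose □(□r→r) is valid. Take Rxy and set V(r)={w : Ryw}. Then at y, □r holds; since □(□r→r) at x, □r→r at y, so r at y, i.e. Ryy.

□(□r → r)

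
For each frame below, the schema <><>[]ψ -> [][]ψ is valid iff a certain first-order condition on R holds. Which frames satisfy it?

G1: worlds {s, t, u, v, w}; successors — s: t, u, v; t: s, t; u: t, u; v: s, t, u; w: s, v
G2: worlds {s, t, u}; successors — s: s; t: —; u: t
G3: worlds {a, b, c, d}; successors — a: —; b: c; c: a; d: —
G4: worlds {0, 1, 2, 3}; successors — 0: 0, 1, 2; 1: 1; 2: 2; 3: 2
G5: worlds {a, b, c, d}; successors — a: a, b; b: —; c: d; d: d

This is the axiom for a generalized confluence (Geach) condition; its first-order frame correspondent is forall x forall y forall z ((x R^2 y & x R^2 z) -> exists w (yRw & z = w)).
G1: fails — sR²s, sR²s but no w* with sRw* and s=w*.
G2: condition met.
G3: fails — bR²a, bR²a but no w with aRw and a=w.
G4: fails — 0R²1, 0R²0 but no w with 1Rw and 0=w.
G5: fails — aR²b, aR²a but no w with bRw and a=w.

G2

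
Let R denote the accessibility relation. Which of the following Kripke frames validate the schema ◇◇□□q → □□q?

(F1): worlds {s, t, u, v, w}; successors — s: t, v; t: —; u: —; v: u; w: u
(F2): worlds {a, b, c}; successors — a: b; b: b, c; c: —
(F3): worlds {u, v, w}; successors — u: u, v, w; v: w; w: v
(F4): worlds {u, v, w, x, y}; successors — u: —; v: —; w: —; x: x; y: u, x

(F4)

The schema corresponds to a generalized confluence (Geach) condition: ∀x ∀y ∀z ((xR²y ∧ xR²z) → ∃w (yR²w ∧ z = w)).
(F1): fails — sR²u, sR²u but no w* with uR²w* and u=w*.
(F2): fails — aR²c, aR²b but no w with cR²w and b=w.
(F3): fails — uR²v, uR²u but no t with vR²t and u=t.
(F4): holds.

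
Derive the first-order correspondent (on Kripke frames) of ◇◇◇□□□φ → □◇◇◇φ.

∀x ∀y ∀z ((xR³y ∧ xRz) → ∃w (yR³w ∧ zR³w))

This is a Sahlqvist (Geach-type) schema ◇^3□^3φ → □^1◇^3φ.
First-order correspondent: ∀x ∀y ∀z ((xR³y ∧ xRz) → ∃w (yR³w ∧ zR³w)).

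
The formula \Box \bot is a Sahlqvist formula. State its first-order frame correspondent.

This is the Ver axiom.
Its frame correspondent is emptiness of R — \forall x \forall y \neg Rxy.

emptiness of R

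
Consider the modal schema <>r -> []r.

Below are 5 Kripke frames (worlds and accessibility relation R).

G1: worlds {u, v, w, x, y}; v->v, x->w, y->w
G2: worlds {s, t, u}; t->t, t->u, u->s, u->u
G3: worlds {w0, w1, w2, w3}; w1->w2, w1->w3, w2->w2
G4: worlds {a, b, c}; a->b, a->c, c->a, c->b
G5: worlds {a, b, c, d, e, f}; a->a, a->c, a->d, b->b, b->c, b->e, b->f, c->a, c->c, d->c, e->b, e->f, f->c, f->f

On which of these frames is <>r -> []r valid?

Frame correspondent (Sahlqvist): forall x forall y forall z (Rxy & Rxz -> y = z) — i.e. partial functionality.
G1: holds.
G2: fails — t sees both t and u.
G3: fails — w1 sees both w2 and w3.
G4: fails — a sees both b and c.
G5: fails — a sees both a and c.
Valid on: G1.

G1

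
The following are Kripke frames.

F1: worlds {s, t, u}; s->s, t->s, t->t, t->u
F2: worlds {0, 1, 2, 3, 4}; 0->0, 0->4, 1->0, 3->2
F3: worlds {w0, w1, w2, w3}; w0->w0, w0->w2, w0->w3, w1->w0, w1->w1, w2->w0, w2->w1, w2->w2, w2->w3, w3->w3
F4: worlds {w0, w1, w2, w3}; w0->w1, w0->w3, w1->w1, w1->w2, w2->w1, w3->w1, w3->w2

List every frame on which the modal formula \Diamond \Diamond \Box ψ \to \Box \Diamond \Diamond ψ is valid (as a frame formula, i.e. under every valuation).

Frame correspondent (Sahlqvist): \forall x \forall y \forall z ((x R^2 y \wedge xRz) \to \exists w (yRw \wedge z R^2 w)) — i.e. a generalized confluence (Geach) condition.
F1: fails — tR²s, tRu but no w with sRw and uR²w.
F2: fails — 0R²0, 0R4 but no w with 0Rw and 4R²w.
F3: fails — w0R²w1, w0Rw3 but no w with w1Rw and w3R²w.
F4: condition met.
Valid on: F4.

F4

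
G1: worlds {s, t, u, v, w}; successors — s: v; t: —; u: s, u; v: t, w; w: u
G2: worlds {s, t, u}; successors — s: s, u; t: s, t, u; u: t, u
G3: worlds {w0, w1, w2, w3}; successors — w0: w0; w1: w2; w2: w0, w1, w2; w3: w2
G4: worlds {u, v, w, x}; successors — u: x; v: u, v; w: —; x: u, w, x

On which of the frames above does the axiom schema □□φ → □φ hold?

G2, G3, G4

The schema corresponds to density: ∀x ∀y (Rxy → ∃z (Rxz ∧ Rzy)).
G1: fails — Rvw but no z with Rvz and Rzw.
G2: condition met.
G3: condition met.
G4: condition met.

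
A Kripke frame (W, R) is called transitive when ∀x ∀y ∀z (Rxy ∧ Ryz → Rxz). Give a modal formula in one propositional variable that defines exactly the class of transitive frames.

A defining formula is □ψ → □□ψ (the 4 axiom).
Suppose □ψ→□□ψ is valid. Take Rxy, Ryz and set V(ψ)={w : Rxw}. Then □ψ at x, so □□ψ at x, so □ψ at y, so ψ at z, i.e. Rxz.

□ψ → □□ψ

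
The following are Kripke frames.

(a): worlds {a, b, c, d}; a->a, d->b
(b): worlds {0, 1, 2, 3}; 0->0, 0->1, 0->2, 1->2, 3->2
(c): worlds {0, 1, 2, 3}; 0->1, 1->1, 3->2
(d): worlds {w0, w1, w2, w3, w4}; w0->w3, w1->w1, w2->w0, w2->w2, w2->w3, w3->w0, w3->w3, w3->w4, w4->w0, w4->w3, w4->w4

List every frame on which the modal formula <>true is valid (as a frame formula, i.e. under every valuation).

(d)

The schema corresponds to seriality: forall x exists y Rxy.
(a): fails — world b has no successor.
(b): fails — world 2 has no successor.
(c): fails — world 2 has no successor.
(d): ✓.
Valid on: (d).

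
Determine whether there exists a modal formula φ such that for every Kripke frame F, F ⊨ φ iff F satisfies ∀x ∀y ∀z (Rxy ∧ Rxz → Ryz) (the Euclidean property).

The condition is the Euclidean property. A defining modal formula is ◇r → □◇r.
Suppose ◇r→□◇r is valid. Take Rxy, Rxz and set V(r)={y}. Then ◇r at x, so □◇r at x, so ◇r at z, so some w with Rzw has r; w=y, i.e. Rzy. By symmetry of the argument, Ryz.

Definable; ◇r → □◇r defines it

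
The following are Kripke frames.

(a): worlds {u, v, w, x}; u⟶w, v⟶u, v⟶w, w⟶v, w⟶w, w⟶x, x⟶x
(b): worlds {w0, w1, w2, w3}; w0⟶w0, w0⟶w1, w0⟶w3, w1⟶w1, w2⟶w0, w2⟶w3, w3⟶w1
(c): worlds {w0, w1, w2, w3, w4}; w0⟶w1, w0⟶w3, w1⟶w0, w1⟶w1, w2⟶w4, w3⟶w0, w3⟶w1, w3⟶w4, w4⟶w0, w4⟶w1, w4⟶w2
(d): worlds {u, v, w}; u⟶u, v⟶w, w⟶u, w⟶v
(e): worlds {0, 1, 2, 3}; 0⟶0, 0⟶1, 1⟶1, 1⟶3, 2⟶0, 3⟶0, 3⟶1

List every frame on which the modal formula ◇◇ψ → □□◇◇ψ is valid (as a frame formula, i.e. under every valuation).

This is the axiom for a generalized confluence (Geach) condition; its first-order frame correspondent is ∀x ∀y ∀z ((xR²y ∧ xR²z) → ∃w (y = w ∧ zR²w)).
(a): fails — uR²v, uR²x but no t with v=t and xR²t.
(b): fails — w0R²w0, w0R²w1 but no w with w0=w and w1R²w.
(c): fails — w0R²w4, w0R²w1 but no w with w4=w and w1R²w.
(d): fails — vR²v, vR²u but no t with v=t and uR²t.
(e): condition met.

(e)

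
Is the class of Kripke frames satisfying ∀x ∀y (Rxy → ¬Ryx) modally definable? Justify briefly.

Modal frame validity is preserved under surjective bounded morphisms.
The 3-cycle (worlds w0,w1,w2 with w0→w1→w2→w0) is asymmetric. Mapping every world to a single reflexive point • is a surjective bounded morphism, and the reflexive point is not asymmetric (R•• but asymmetry requires ¬R••).
So no modal formula (or set of formulas) defines exactly the asymmetric frames.

No — not modally definable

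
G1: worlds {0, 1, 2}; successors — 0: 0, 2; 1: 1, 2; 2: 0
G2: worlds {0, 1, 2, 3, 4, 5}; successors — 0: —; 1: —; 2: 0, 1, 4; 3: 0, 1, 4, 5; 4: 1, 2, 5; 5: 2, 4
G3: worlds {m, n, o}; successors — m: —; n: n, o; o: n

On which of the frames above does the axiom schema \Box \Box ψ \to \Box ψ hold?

G1, G3

Frame correspondent (Sahlqvist): \forall x \forall y (Rxy \to \exists z (Rxz \wedge Rzy)) — i.e. density.
G1: ✓.
G2: fails — R45 but no z with R4z and Rz5.
G3: ✓.
Valid on: G1, G3.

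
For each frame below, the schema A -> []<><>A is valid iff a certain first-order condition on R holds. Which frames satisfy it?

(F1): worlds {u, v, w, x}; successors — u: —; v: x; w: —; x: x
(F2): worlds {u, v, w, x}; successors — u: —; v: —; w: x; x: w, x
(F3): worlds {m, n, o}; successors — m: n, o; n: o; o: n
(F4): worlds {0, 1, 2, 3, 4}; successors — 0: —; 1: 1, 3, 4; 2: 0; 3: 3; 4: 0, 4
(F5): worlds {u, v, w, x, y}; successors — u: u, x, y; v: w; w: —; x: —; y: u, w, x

(F2)

Frame correspondent (Sahlqvist): forall x forall z (xRz -> exists w (x = w & z R^2 w)) — i.e. a generalized confluence (Geach) condition.
(F1): fails — vRx but no t with v=t and xR²t.
(F2): ✓.
(F3): fails — mRn but no w with m=w and nR²w.
(F4): fails — 1R3 but no w with 1=w and 3R²w.
(F5): fails — uRx but no t with u=t and xR²t.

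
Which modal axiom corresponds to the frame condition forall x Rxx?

This is reflexivity; the standard corresponding axiom is T: □p → p.

□p → p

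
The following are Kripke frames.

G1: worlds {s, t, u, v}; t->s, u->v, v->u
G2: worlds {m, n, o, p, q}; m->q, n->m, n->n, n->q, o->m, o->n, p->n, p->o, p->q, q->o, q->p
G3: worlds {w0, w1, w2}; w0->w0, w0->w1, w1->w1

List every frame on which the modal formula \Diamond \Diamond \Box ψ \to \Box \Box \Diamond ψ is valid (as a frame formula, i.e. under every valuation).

G1, G3

This is the axiom for a generalized confluence (Geach) condition; its first-order frame correspondent is \forall x \forall y \forall z ((x R^2 y \wedge x R^2 z) \to \exists w (yRw \wedge zRw)).
G1: condition met.
G2: fails — nR²m, nR²o but no w with mRw and oRw.
G3: condition met.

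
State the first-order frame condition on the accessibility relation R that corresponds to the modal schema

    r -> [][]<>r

forall x forall z (x R^2 z -> exists w (x = w & zRw))

This is a Sahlqvist (Geach-type) schema ◇^0□^0r → □^2◇^1r.
Minimal-valuation argument: fix x; take any y with xR^0y and any z with xR^2z. Set V(r) to the set of worlds R-reachable from y in exactly 0 steps. Then □^0r holds at y, so the antecedent holds at x; validity forces ◇^1r at z, giving a w with zR^1w and yR^0w.
First-order correspondent: forall x forall z (x R^2 z -> exists w (x = w & zRw)).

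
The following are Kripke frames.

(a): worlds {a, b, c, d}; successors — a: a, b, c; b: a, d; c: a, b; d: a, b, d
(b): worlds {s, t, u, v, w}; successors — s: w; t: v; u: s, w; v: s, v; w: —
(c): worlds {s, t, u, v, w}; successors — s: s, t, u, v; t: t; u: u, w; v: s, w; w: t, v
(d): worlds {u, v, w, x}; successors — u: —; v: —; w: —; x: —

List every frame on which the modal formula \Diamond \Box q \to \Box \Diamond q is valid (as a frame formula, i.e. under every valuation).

This is the axiom for convergence; its first-order frame correspondent is \forall x \forall y \forall z (Rxy \wedge Rxz \to \exists w (Ryw \wedge Rzw)).
(a): satisfies the condition.
(b): fails — Rsw and Rsw but w and w have no common successor.
(c): fails — Rsv and Rst but v and t have no common successor.
(d): satisfies the condition.
Valid on: (a), (d).

(a), (d)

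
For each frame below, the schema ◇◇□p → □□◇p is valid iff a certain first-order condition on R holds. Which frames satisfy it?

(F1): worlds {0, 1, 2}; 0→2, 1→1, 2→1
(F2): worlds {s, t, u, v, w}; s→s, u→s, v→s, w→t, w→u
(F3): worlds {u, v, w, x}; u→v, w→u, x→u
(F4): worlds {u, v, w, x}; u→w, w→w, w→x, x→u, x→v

(F1), (F2)

This is the axiom for a generalized confluence (Geach) condition; its first-order frame correspondent is ∀x ∀y ∀z ((xR²y ∧ xR²z) → ∃w (yRw ∧ zRw)).
(F1): condition met.
(F2): condition met.
(F3): fails — wR²v, wR²v but no t with vRt and vRt.
(F4): fails — uR²w, uR²x but no t with wRt and xRt.
Valid on: (F1), (F2).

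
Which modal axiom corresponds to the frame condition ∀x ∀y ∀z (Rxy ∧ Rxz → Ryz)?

The condition is the Euclidean property. The 5 schema ◇ψ → □◇ψ defines it.
Suppose ◇ψ→□◇ψ is valid. Take Rxy, Rxz and set V(ψ)={y}. Then ◇ψ at x, so □◇ψ at x, so ◇ψ at z, so some w with Rzw has ψ; w=y, i.e. Rzy. By symmetry of the argument, Ryz.

◇ψ → □◇ψ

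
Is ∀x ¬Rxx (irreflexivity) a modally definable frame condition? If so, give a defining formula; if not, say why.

Not definable by any modal formula

If a class were modally definable it would be closed under surjective bounded morphisms (Goldblatt–Thomason).
The 5-cycle (worlds w0,w1,w2,w3,w4 with w0→w1→w2→w3→w4→w0) is irreflexive, and the map sending every world to a single reflexive point • is a surjective bounded morphism (forth: every edge maps to (•,•); back: every world has a successor). So any modal formula valid on the 5-cycle is also valid on the reflexive point, which is not irreflexive.
So the class is not modally definable.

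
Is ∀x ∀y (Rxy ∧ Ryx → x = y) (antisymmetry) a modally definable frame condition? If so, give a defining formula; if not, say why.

Modal frame validity is preserved under surjective bounded morphisms.
The 6-cycle (worlds w0,w1,w2,w3,w4,w5 with w0→w1→w2→w3→w4→w5→w0) is antisymmetric. Sending even-indexed worlds to • and odd-indexed worlds to ∘ is a surjective bounded morphism onto the two-world frame with •↔∘, which is not antisymmetric.
Hence antisymmetry is not modally definable.

Not modally definable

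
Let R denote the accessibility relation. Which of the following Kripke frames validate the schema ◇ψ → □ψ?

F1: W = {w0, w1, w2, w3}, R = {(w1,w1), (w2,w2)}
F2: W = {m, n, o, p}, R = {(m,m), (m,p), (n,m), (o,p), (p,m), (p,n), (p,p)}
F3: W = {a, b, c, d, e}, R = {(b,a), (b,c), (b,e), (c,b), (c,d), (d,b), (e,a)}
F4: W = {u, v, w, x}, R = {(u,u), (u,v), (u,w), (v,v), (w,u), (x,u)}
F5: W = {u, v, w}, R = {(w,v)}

Frame correspondent (Sahlqvist): ∀x ∀y ∀z (Rxy ∧ Rxz → y = z) — i.e. partial functionality.
F1: satisfies the condition.
F2: fails — m sees both m and p.
F3: fails — b sees both a and c.
F4: fails — u sees both u and v.
F5: satisfies the condition.

F1, F5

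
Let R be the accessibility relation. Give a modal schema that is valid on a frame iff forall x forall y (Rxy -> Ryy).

□(□ψ → ψ)

A defining formula is □(□ψ → ψ) (the T□ axiom).
Suppose □(□ψ→ψ) is valid. Take Rxy and set V(ψ)={w : Ryw}. Then at y, □ψ holds; since □(□ψ→ψ) at x, □ψ→ψ at y, so ψ at y, i.e. Ryy.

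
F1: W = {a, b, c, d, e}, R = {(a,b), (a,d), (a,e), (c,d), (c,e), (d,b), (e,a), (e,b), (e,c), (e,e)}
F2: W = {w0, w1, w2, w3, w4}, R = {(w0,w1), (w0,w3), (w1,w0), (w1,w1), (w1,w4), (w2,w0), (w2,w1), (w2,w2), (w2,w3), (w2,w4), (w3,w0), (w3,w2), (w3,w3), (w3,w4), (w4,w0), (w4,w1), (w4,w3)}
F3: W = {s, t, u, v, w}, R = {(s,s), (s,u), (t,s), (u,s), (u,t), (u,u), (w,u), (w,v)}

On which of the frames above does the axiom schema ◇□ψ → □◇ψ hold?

Frame correspondent (Sahlqvist): ∀x ∀y ∀z (Rxy ∧ Rxz → ∃w (Ryw ∧ Rzw)) — i.e. convergence.
F1: fails — Rab and Rab but b and b have no common successor.
F2: satisfies the condition.
F3: fails — Rwu and Rwv but u and v have no common successor.

F2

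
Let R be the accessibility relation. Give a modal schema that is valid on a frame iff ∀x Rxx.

□q → q

The condition is reflexivity. The T schema □q → q defines it.
Suppose □q→q is valid. At any x set V(q)={w : Rxw}. Then □q holds at x, so q holds at x, i.e. Rxx.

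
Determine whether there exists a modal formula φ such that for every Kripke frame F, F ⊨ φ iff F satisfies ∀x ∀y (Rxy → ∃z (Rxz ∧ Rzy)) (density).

Yes — defined by □□p → □p

This is a Sahlqvist condition; the C4 axiom □□p → □p defines it.
Suppose □□p→□p is valid. Take Rxy and set V(p)={w : xR²w}. Then □□p at x, so □p at x, so p at y, i.e. ∃z(Rxz∧Rzy).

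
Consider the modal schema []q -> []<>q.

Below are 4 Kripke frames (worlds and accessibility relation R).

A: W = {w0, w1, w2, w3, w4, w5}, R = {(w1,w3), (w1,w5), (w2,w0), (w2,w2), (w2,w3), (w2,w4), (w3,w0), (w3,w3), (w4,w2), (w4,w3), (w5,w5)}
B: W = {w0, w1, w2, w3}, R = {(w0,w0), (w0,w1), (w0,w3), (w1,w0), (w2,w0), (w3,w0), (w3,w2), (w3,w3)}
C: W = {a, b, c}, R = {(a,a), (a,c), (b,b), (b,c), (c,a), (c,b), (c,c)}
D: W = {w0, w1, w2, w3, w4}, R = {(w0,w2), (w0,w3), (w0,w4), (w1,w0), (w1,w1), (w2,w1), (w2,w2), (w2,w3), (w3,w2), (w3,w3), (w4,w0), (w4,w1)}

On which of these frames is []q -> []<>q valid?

B, C

Frame correspondent (Sahlqvist): forall x forall z (xRz -> exists w (xRw & zRw)) — i.e. a generalized confluence (Geach) condition.
A: fails — w2Rw0 but no w with w2Rw and w0Rw.
B: satisfies the condition.
C: satisfies the condition.
D: fails — w0Rw4 but no w with w0Rw and w4Rw.
Valid on: B, C.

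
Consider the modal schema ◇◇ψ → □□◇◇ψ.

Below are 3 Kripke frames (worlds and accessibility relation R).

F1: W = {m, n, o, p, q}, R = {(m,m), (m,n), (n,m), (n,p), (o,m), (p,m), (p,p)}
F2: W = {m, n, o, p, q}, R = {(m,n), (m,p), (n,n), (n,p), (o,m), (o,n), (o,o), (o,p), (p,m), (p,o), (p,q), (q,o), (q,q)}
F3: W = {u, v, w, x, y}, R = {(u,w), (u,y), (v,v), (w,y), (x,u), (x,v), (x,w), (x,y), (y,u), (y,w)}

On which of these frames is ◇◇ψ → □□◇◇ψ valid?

This is the axiom for a generalized confluence (Geach) condition; its first-order frame correspondent is ∀x ∀y ∀z ((xR²y ∧ xR²z) → ∃w (y = w ∧ zR²w)).
F1: ✓.
F2: ✓.
F3: fails — uR²u, uR²y but no t with u=t and yR²t.
Valid on: F1, F2.

F1, F2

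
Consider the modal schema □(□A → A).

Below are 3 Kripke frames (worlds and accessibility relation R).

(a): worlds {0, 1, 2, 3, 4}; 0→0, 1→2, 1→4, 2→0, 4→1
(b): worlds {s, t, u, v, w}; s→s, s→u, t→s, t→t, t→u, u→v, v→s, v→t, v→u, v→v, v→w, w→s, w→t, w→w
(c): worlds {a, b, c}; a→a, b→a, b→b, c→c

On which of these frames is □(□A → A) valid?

The schema corresponds to shift-reflexivity: ∀x ∀y (Rxy → Ryy).
(a): fails — R12 but not R22.
(b): fails — Rvu but not Ruu.
(c): ✓.
Valid on: (c).

(c)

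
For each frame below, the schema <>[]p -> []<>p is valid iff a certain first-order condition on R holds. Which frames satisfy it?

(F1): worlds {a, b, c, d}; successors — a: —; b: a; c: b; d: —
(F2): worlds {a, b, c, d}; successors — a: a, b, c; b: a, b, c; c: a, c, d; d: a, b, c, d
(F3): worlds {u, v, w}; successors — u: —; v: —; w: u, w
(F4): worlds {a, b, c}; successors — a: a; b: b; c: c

Frame correspondent (Sahlqvist): forall x forall y forall z (Rxy & Rxz -> exists w (Ryw & Rzw)) — i.e. convergence.
(F1): fails — Rba and Rba but a and a have no common successor.
(F2): ✓.
(F3): fails — Rww and Rwu but w and u have no common successor.
(F4): ✓.
Valid on: (F2), (F4).

(F2), (F4)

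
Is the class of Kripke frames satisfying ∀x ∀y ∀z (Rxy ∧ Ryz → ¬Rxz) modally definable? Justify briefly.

Any modally definable frame class is closed under surjective bounded morphisms.
The 7-cycle (worlds a,b,c,d,e,f,g with a→b→c→d→e→f→g→a) is intransitive. Mapping every world to a single reflexive point • is a surjective bounded morphism; the reflexive point is not intransitive (R••∧R•• but R••).
So no modal formula (or set of formulas) defines exactly the intransitive frames.

No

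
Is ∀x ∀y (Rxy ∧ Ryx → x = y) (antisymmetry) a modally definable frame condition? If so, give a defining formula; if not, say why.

If a class were modally definable it would be closed under surjective bounded morphisms (Goldblatt–Thomason).
The 8-cycle (worlds s,t,u,v,w,x,y,z with s→t→u→v→w→x→y→z→s) is antisymmetric. Sending even-indexed worlds to a and odd-indexed worlds to b is a surjective bounded morphism onto the two-world frame with a↔b, which is not antisymmetric.
Hence antisymmetry is not modally definable.

Not modally definable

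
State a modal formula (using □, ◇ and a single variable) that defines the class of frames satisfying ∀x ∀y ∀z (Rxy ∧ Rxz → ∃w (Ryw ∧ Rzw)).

The condition is convergence. The .2 schema ◇□ψ → □◇ψ defines it.
Suppose ◇□ψ→□◇ψ is valid. Take Rxy, Rxz and set V(ψ)={w : Ryw}. Then □ψ at y so ◇□ψ at x, so □◇ψ at x, so ◇ψ at z, giving w with Rzw and Ryw.

◇□ψ → □◇ψ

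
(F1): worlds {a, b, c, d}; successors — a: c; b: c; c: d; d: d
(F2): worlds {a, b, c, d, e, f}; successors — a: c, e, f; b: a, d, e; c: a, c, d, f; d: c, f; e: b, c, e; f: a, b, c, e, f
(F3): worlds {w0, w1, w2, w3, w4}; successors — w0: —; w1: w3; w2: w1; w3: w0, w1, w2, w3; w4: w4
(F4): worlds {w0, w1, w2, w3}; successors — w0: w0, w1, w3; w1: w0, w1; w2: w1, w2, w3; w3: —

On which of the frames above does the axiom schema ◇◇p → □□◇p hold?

(F1)

Frame correspondent (Sahlqvist): ∀x ∀y ∀z ((xR²y ∧ xR²z) → ∃w (y = w ∧ zRw)) — i.e. a generalized confluence (Geach) condition.
(F1): condition met.
(F2): fails — aR²a, aR²a but no w with a=w and aRw.
(F3): fails — w1R²w0, w1R²w0 but no w with w0=w and w0Rw.
(F4): fails — w0R²w0, w0R²w3 but no w with w0=w and w3Rw.
Valid on: (F1).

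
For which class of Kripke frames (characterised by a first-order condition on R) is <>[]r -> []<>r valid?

Suppose ◇□r→□◇r is valid. Take Rxy, Rxz and set V(r)={w : Ryw}. Then □r at y so ◇□r at x, so □◇r at x, so ◇r at z, giving w with Rzw and Ryw.

Convergence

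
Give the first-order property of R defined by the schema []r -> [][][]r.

forall x forall z (x R^3 z -> exists w (xRw & z = w))

This is a Sahlqvist (Geach-type) schema ◇^0□^1r → □^3◇^0r.
Minimal-valuation argument: fix x; take any y with xR^0y and any z with xR^3z. Set V(r) to the set of worlds R-reachable from y in exactly 1 step. Then □^1r holds at y, so the antecedent holds at x; validity forces ◇^0r at z, giving a w with zR^0w and yR^1w.
First-order correspondent: forall x forall z (x R^3 z -> exists w (xRw & z = w)).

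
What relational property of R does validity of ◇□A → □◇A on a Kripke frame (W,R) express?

This is the .2 axiom.
It corresponds to convergence: ∀x ∀y ∀z (Rxy ∧ Rxz → ∃w (Ryw ∧ Rzw)).

Convergence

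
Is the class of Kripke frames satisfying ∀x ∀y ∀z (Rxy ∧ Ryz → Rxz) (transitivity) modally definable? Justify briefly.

Yes: it is transitivity, defined by the 4 schema □r → □□r.
Suppose □r→□□r is valid. Take Rxy, Ryz and set V(r)={w : Rxw}. Then □r at x, so □□r at x, so □r at y, so r at z, i.e. Rxz.

Yes, by □r → □□r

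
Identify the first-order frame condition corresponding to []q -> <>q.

Seriality

This schema is the D axiom.
It corresponds to seriality: forall x exists y Rxy.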